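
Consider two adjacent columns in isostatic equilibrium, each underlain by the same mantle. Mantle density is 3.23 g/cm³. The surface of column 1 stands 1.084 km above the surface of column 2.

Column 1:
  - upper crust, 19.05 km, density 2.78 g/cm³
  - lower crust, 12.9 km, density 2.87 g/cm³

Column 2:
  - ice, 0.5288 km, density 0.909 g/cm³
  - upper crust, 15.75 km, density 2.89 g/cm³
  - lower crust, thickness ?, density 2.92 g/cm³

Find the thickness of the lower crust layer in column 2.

10.1 km

Take the compensation level at the base of the deeper column (depth z_c below the surface of column 1) and equate Σ ρ_i t_i down to z_c; mantle fills any gap and the z_c terms cancel.
Column 1: 19.05×2.78 + 12.9×2.87 + (z_c − 31.95)×3.23
Column 2: 1.084×0 + 0.5288×0.909 + 15.75×2.89 + x×2.92 + (z_c − 1.084 − 16.2788 − x)×3.23
The z_c×3.23 term appears on both sides and cancels. Collect the known terms of each column as K = Σ(ρt)_known − 3.23 × (depth of known layers): K_1 = 89.982 − 3.23×31.95 = −13.2165; K_2 = 45.9981792 − 3.23×(1.084 + 16.2788) = −10.0836648.
Balance: K_1 = K_2 − x×(3.23 − 2.92), so x = (K_2 − K_1)/(3.23 − 2.92) = 3.13284/0.31 = 10.1 km.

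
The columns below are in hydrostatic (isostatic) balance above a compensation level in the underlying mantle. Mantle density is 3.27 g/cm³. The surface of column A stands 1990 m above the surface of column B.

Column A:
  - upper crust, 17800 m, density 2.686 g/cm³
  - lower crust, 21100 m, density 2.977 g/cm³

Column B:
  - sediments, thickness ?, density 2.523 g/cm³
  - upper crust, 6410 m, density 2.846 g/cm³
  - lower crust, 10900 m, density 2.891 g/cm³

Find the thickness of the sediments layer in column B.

Take the compensation level at the base of the deeper column (depth z_c below the surface of column A) and equate Σ ρ_i t_i down to z_c; mantle fills any gap and the z_c terms cancel.
Column A: 17800×2.686 + 21100×2.977 + (z_c − 38900)×3.27
Column B: 1990×0 + x×2.523 + 6410×2.846 + 10900×2.891 + (z_c − 1990 − 17310 − x)×3.27
The z_c×3.27 term appears on both sides and cancels. Collect the known terms of each column as K = Σ(ρt)_known − 3.27 × (depth of known layers): K_A = 110625.5 − 3.27×38900 = −16577.5; K_B = 49754.76 − 3.27×(1990 + 17310) = −13356.24.
Balance: K_A = K_B − x×(3.27 − 2.523), so x = (K_B − K_A)/(3.27 − 2.523) = 3221.26/0.747 = 4310 m.

4310 m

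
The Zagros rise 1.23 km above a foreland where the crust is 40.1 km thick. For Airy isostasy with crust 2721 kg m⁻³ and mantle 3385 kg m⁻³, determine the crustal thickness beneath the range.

Root depth r = h ρ_c / (ρ_m − ρ_c) = 1.23 km × 2721 / 664 = 5.04 km.
Total thickness = T + h + r = 40.1 km + 1.23 km + 5.04 km = 46.4 km.

46.4 km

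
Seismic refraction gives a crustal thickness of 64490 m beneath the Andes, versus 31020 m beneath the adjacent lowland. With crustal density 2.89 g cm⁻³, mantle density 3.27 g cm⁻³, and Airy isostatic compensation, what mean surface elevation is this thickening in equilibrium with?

Excess crust Δ = 64490 m − 31020 m = 33470 m, split between elevation h and root r with h + r = Δ.
Airy balance ρ_c h = (ρ_m − ρ_c) r gives r = h ρ_c/(ρ_m − ρ_c), so h (1 + ρ_c/(ρ_m − ρ_c)) = Δ, i.e. h = Δ (ρ_m − ρ_c)/ρ_m.
h = 33470 m × 0.38/3.27 = 3890 m.

3890 m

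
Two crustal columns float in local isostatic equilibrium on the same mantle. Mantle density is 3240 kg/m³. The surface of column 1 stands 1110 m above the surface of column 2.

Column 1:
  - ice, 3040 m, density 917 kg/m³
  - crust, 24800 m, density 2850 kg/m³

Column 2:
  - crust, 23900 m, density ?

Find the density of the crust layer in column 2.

Take the compensation level at the base of the deeper column (depth z_c below the surface of column 1) and equate Σ ρ_i t_i down to z_c; mantle fills any gap and the z_c terms cancel.
Column 1: 3040×917 + 24800×2850 + (z_c − 27840)×3240
Column 2: 1110×0 + 23900×ρ + (z_c − 1110 − 23900)×3240
The z_c×3240 term appears on both sides and cancels. Collect the known terms of each column as K = Σ(ρt)_known − 3240 × (depth of known layers): K_1 = 73467680 − 3240×27840 = −16733920; K_2 = 0 − 3240×(1110 + 23900) = −81032400.
Balance: K_1 = K_2 + 23900×ρ, so ρ = (K_1 − K_2)/23900 = 64298500/23900 = 2690 kg/m³.

2690 kg/m³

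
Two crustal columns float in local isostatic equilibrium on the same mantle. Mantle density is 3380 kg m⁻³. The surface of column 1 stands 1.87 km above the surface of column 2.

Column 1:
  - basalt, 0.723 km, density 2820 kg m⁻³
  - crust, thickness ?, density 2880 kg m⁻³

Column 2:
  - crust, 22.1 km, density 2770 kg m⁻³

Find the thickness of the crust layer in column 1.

38.8 km

Take the compensation level at the base of the deeper column (depth z_c below the surface of column 1) and equate Σ ρ_i t_i down to z_c; mantle fills any gap and the z_c terms cancel.
Column 1: 0.723×2820 + x×2880 + (z_c − 0.723 − x)×3380
Column 2: 1.87×0 + 22.1×2770 + (z_c − 1.87 − 22.1)×3380
The z_c×3380 term appears on both sides and cancels. Collect the known terms of each column as K = Σ(ρt)_known − 3380 × (depth of known layers): K_1 = 2038.86 − 3380×0.723 = −404.88; K_2 = 61217 − 3380×(1.87 + 22.1) = −19801.6.
Balance: K_1 − x×(3380 − 2880) = K_2, so x = (K_1 − K_2)/(3380 − 2880) = 19396.7/500 = 38.8 km.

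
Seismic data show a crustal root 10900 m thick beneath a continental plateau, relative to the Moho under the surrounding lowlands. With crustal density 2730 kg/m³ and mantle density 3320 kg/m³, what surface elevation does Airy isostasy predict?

2360 m

Balancing pressure at the compensation depth: ρ_c h = (ρ_m − ρ_c) r.
h = r (ρ_m − ρ_c) / ρ_c = 10900 m × (3320 − 2730) / 2730 = 2360 m.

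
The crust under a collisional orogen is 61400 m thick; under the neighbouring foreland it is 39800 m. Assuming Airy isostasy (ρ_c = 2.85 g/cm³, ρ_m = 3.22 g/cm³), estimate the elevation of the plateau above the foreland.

2480 m

Excess crust Δ = 61400 m − 39800 m = 21600 m, split between elevation h and root r with h + r = Δ.
Airy balance ρ_c h = (ρ_m − ρ_c) r gives r = h ρ_c/(ρ_m − ρ_c), so h (1 + ρ_c/(ρ_m − ρ_c)) = Δ, i.e. h = Δ (ρ_m − ρ_c)/ρ_m.
h = 21600 m × 0.37/3.22 = 2480 m.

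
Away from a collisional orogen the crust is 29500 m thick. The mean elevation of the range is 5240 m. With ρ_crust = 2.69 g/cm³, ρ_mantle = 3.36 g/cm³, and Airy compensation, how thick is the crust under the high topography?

55800 m

Root depth r = h ρ_c / (ρ_m − ρ_c) = 5240 m × 2.69 / 0.67 = 21040 m.
Total thickness = T + h + r = 29500 m + 5240 m + 21040 m = 55800 m.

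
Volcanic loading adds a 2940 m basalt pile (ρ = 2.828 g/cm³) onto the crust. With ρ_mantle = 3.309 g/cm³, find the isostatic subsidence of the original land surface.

Subaerial loading: s = t ρ_load / ρ_m.
s = 2940 m × 2.828/3.309 = 2510 m.

2510 m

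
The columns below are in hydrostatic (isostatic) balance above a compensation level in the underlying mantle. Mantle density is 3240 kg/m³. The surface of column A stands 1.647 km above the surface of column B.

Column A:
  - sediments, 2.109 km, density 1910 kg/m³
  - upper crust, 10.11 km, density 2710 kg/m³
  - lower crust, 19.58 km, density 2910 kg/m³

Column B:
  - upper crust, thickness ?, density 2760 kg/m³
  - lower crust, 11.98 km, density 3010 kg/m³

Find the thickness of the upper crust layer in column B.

Take the compensation level at the base of the deeper column (depth z_c below the surface of column A) and equate Σ ρ_i t_i down to z_c; mantle fills any gap and the z_c terms cancel.
Column A: 2.109×1910 + 10.11×2710 + 19.58×2910 + (z_c − 31.799)×3240
Column B: 1.647×0 + x×2760 + 11.98×3010 + (z_c − 1.647 − 11.98 − x)×3240
The z_c×3240 term appears on both sides and cancels. Collect the known terms of each column as K = Σ(ρt)_known − 3240 × (depth of known layers): K_A = 88404.09 − 3240×31.799 = −14624.67; K_B = 36059.8 − 3240×(1.647 + 11.98) = −8091.68.
Balance: K_A = K_B − x×(3240 − 2760), so x = (K_B − K_A)/(3240 − 2760) = 6532.99/480 = 13.6 km.

13.6 km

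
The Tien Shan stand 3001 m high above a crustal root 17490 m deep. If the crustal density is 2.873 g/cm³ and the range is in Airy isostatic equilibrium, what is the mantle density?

Airy balance: ρ_c h = (ρ_m − ρ_c) r → ρ_m = ρ_c (1 + h/r).
ρ_m = 2.873 × (1 + 3001 m/17490 m) = 3.37 g/cm³.

3.37 g/cm³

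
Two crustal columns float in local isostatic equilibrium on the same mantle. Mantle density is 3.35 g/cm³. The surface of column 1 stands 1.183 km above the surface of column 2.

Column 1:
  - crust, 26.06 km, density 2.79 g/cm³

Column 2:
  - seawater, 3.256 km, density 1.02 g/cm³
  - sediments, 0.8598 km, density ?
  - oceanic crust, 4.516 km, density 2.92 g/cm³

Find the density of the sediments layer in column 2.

2.07 g/cm³

Take the compensation level at the base of the deeper column (depth z_c below the surface of column 1) and equate Σ ρ_i t_i down to z_c; mantle fills any gap and the z_c terms cancel.
Column 1: 26.06×2.79 + (z_c − 26.06)×3.35
Column 2: 1.183×0 + 3.256×1.02 + 0.8598×ρ + 4.516×2.92 + (z_c − 1.183 − 8.6318)×3.35
The z_c×3.35 term appears on both sides and cancels. Collect the known terms of each column as K = Σ(ρt)_known − 3.35 × (depth of known layers): K_1 = 72.7074 − 3.35×26.06 = −14.5936; K_2 = 16.50784 − 3.35×(1.183 + 8.6318) = −16.37174.
Balance: K_1 = K_2 + 0.8598×ρ, so ρ = (K_1 − K_2)/0.8598 = 1.77814/0.8598 = 2.07 g/cm³.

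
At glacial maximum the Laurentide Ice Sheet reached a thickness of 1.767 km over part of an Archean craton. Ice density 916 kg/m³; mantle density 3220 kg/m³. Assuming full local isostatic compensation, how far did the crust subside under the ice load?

Balancing pressure at the compensation depth: the ice load ρ_ice t is balanced by mantle displaced below, ρ_m s.
s = t ρ_ice / ρ_m = 1.767 km × 916/3220 = 0.503 km.

0.503 km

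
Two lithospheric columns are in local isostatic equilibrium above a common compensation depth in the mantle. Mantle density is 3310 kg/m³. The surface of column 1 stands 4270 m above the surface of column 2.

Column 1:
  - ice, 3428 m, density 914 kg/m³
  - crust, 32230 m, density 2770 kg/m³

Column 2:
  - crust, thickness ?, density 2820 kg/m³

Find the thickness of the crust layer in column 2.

23400 m

Take the compensation level at the base of the deeper column (depth z_c below the surface of column 1) and equate Σ ρ_i t_i down to z_c; mantle fills any gap and the z_c terms cancel.
Column 1: 3428×914 + 32230×2770 + (z_c − 35658)×3310
Column 2: 4270×0 + x×2820 + (z_c − 4270 − 0 − x)×3310
The z_c×3310 term appears on both sides and cancels. Collect the known terms of each column as K = Σ(ρt)_known − 3310 × (depth of known layers): K_1 = 92410292 − 3310×35658 = −25617688; K_2 = 0 − 3310×(4270 + 0) = −14133700.
Balance: K_1 = K_2 − x×(3310 − 2820), so x = (K_2 − K_1)/(3310 − 2820) = 11484000/490 = 23400 m.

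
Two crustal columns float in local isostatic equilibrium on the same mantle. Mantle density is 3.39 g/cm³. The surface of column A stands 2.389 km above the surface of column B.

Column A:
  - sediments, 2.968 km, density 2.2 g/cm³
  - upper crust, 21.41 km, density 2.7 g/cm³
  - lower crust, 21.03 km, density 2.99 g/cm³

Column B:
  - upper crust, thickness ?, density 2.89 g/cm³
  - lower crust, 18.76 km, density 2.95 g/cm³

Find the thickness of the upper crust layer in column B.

20.7 km

Take the compensation level at the base of the deeper column (depth z_c below the surface of column A) and equate Σ ρ_i t_i down to z_c; mantle fills any gap and the z_c terms cancel.
Column A: 2.968×2.2 + 21.41×2.7 + 21.03×2.99 + (z_c − 45.408)×3.39
Column B: 2.389×0 + x×2.89 + 18.76×2.95 + (z_c − 2.389 − 18.76 − x)×3.39
The z_c×3.39 term appears on both sides and cancels. Collect the known terms of each column as K = Σ(ρt)_known − 3.39 × (depth of known layers): K_A = 127.2163 − 3.39×45.408 = −26.71682; K_B = 55.342 − 3.39×(2.389 + 18.76) = −16.35311.
Balance: K_A = K_B − x×(3.39 − 2.89), so x = (K_B − K_A)/(3.39 − 2.89) = 10.3637/0.5 = 20.7 km.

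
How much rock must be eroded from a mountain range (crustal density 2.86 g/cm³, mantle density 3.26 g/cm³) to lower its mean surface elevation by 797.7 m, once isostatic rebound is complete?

6500 m

Net drop Δ = e − u = e − e ρ_c/ρ_m = e (ρ_m − ρ_c)/ρ_m.
e = Δ ρ_m/(ρ_m − ρ_c) = 797.7 m × 3.26/0.4 = 6500 m.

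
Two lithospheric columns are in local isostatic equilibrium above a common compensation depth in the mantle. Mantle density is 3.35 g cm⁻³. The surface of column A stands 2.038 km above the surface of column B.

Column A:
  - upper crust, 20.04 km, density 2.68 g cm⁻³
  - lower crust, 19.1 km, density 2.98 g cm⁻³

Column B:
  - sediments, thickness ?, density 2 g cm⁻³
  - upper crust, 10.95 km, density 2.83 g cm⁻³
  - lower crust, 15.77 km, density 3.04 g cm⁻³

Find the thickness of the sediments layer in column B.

2.28 km

Take the compensation level at the base of the deeper column (depth z_c below the surface of column A) and equate Σ ρ_i t_i down to z_c; mantle fills any gap and the z_c terms cancel.
Column A: 20.04×2.68 + 19.1×2.98 + (z_c − 39.14)×3.35
Column B: 2.038×0 + x×2 + 10.95×2.83 + 15.77×3.04 + (z_c − 2.038 − 26.72 − x)×3.35
The z_c×3.35 term appears on both sides and cancels. Collect the known terms of each column as K = Σ(ρt)_known − 3.35 × (depth of known layers): K_A = 110.6252 − 3.35×39.14 = −20.4938; K_B = 78.9293 − 3.35×(2.038 + 26.72) = −17.41.
Balance: K_A = K_B − x×(3.35 − 2), so x = (K_B − K_A)/(3.35 − 2) = 3.0838/1.35 = 2.28 km.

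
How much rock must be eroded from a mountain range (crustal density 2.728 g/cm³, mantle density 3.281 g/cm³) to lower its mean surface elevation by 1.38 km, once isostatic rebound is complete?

Net drop Δ = e − u = e − e ρ_c/ρ_m = e (ρ_m − ρ_c)/ρ_m.
e = Δ ρ_m/(ρ_m − ρ_c) = 1.38 km × 3.281/0.553 = 8.19 km.

8.19 km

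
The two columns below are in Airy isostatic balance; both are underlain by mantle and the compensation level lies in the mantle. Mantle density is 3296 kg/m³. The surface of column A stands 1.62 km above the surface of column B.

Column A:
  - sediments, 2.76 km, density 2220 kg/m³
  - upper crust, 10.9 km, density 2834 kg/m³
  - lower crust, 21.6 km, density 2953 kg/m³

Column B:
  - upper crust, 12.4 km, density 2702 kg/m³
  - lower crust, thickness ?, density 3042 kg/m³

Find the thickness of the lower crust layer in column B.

Take the compensation level at the base of the deeper column (depth z_c below the surface of column A) and equate Σ ρ_i t_i down to z_c; mantle fills any gap and the z_c terms cancel.
Column A: 2.76×2220 + 10.9×2834 + 21.6×2953 + (z_c − 35.26)×3296
Column B: 1.62×0 + 12.4×2702 + x×3042 + (z_c − 1.62 − 12.4 − x)×3296
The z_c×3296 term appears on both sides and cancels. Collect the known terms of each column as K = Σ(ρt)_known − 3296 × (depth of known layers): K_A = 100802.6 − 3296×35.26 = −15414.36; K_B = 33504.8 − 3296×(1.62 + 12.4) = −12705.12.
Balance: K_A = K_B − x×(3296 − 3042), so x = (K_B − K_A)/(3296 − 3042) = 2709.24/254 = 10.7 km.

10.7 km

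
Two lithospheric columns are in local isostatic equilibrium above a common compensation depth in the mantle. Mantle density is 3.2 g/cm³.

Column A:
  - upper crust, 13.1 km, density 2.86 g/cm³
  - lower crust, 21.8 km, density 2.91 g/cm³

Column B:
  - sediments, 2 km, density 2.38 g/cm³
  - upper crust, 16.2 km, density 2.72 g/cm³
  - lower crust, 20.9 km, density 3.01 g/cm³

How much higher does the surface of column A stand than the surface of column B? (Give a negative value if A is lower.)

For any compensation level in the mantle, the mantle terms cancel and isostasy reduces to e = (Σt_A − Σt_B) − (Σ(ρt)_A − Σ(ρt)_B) / ρ_m.
Σt_A = 34.9 km; Σt_B = 39.1 km; Σ(ρt)_A = 100.904; Σ(ρt)_B = 111.733 (in km·g/cm³).
e = (34.9 − 39.1) − (100.904 − 111.733) / 3.2 = −0.816 km.

−0.816 km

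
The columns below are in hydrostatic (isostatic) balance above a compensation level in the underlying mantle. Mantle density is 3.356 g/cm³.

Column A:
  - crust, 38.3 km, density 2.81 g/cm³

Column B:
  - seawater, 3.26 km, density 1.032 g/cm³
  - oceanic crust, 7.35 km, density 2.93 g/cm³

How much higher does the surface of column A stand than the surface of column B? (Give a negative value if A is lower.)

For any compensation level in the mantle, the mantle terms cancel and isostasy reduces to e = (Σt_A − Σt_B) − (Σ(ρt)_A − Σ(ρt)_B) / ρ_m.
Σt_A = 38.3 km; Σt_B = 10.61 km; Σ(ρt)_A = 107.623; Σ(ρt)_B = 24.89982 (in km·g/cm³).
e = (38.3 − 10.61) − (107.623 − 24.89982) / 3.356 = 3.04 km.

3.04 km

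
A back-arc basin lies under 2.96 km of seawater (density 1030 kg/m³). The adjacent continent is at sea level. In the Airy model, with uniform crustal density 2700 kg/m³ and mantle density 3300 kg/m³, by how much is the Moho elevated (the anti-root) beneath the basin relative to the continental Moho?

8.24 km

Isostatic balance requires: replacing crust with seawater at the top is compensated by replacing crust with mantle at the base: d (ρ_c − ρ_w) = a (ρ_m − ρ_c).
a = d (ρ_c − ρ_w)/(ρ_m − ρ_c) = 2.96 km × 1670/600 = 8.24 km.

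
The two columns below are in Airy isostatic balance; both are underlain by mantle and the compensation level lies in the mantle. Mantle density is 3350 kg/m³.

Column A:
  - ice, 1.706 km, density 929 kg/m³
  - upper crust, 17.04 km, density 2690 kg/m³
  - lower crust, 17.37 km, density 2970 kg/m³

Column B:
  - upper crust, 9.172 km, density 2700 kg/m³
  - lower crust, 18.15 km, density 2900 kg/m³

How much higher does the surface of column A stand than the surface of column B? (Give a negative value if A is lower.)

2.34 km

For any compensation level in the mantle, the mantle terms cancel and isostasy reduces to e = (Σt_A − Σt_B) − (Σ(ρt)_A − Σ(ρt)_B) / ρ_m.
Σt_A = 36.116 km; Σt_B = 27.322 km; Σ(ρt)_A = 99011.374; Σ(ρt)_B = 77399.4 (in km·kg/m³).
e = (36.116 − 27.322) − (99011.374 − 77399.4) / 3350 = 2.34 km.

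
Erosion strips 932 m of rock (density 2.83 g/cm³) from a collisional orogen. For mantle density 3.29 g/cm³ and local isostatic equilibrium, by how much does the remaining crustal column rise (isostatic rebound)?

Unloading: uplift u = e ρ_c/ρ_m = 932 m × 2.83/3.29 = 802 m.

802 m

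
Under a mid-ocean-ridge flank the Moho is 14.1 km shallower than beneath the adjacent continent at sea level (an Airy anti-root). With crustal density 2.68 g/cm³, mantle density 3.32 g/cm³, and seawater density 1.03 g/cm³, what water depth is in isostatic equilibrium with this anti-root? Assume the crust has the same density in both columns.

Replacing a thickness d of crust by seawater at the top must be balanced by replacing crust with mantle at the base: d (ρ_c − ρ_w) = a (ρ_m − ρ_c).
d = a (ρ_m − ρ_c)/(ρ_c − ρ_w) = 14.1 km × 0.64/1.65 = 5.47 km.

5.47 km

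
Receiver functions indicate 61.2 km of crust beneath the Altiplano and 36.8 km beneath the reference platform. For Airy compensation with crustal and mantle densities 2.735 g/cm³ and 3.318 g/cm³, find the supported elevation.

Excess crust Δ = 61.2 km − 36.8 km = 24.4 km, split between elevation h and root r with h + r = Δ.
Airy balance ρ_c h = (ρ_m − ρ_c) r gives r = h ρ_c/(ρ_m − ρ_c), so h (1 + ρ_c/(ρ_m − ρ_c)) = Δ, i.e. h = Δ (ρ_m − ρ_c)/ρ_m.
h = 24.4 km × 0.583/3.318 = 4.29 km.

4.29 km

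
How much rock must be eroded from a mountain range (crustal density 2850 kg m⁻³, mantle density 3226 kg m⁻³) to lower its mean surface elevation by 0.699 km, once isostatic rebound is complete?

6 km

Net drop Δ = e − u = e − e ρ_c/ρ_m = e (ρ_m − ρ_c)/ρ_m.
e = Δ ρ_m/(ρ_m − ρ_c) = 0.699 km × 3226/376 = 6 km.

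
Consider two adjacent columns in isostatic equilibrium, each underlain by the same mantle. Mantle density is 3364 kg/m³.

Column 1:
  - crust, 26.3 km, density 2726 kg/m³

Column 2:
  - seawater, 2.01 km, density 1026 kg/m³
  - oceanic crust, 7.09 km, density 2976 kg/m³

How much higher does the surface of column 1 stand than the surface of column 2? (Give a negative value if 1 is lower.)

2.77 km

For any compensation level in the mantle, the mantle terms cancel and isostasy reduces to e = (Σt_1 − Σt_2) − (Σ(ρt)_1 − Σ(ρt)_2) / ρ_m.
Σt_1 = 26.3 km; Σt_2 = 9.1 km; Σ(ρt)_1 = 71693.8; Σ(ρt)_2 = 23162.1 (in km·kg/m³).
e = (26.3 − 9.1) − (71693.8 − 23162.1) / 3364 = 2.77 km.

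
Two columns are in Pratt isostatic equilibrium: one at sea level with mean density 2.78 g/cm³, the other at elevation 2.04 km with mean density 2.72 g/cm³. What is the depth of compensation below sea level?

92.5 km

ρ_ref D = ρ (D + h) → D (ρ_ref − ρ) = ρ h.
D = ρ h/(ρ_ref − ρ) = 2.72 × 2.04 km/(2.78 − 2.72) = 92.5 km.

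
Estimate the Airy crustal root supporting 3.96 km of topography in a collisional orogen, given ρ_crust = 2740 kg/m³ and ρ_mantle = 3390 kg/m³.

16.7 km

For local isostatic compensation: the weight of the topography is balanced by the buoyancy of the root, ρ_c h = (ρ_m − ρ_c) r.
r = h · ρ_c / (ρ_m − ρ_c) = 3.96 km × 2740 / (3390 − 2740) = 16.7 km.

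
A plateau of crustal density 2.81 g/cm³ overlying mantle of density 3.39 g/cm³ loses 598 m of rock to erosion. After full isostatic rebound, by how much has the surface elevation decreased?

Rebound u = e ρ_c/ρ_m = 598 m × 2.81/3.39 = 495.7 m.
Net surface drop = e − u = 598 m − 495.7 m = e (ρ_m − ρ_c)/ρ_m = 102 m.

102 m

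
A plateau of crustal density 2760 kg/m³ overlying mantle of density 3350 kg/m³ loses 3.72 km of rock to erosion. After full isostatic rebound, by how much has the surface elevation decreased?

0.655 km

Rebound u = e ρ_c/ρ_m = 3.72 km × 2760/3350 = 3.065 km.
Net surface drop = e − u = 3.72 km − 3.065 km = e (ρ_m − ρ_c)/ρ_m = 0.655 km.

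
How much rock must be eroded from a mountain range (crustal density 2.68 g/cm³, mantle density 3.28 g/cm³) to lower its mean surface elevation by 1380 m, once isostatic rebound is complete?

7540 m

Net drop Δ = e − u = e − e ρ_c/ρ_m = e (ρ_m − ρ_c)/ρ_m.
e = Δ ρ_m/(ρ_m − ρ_c) = 1380 m × 3.28/0.6 = 7540 m.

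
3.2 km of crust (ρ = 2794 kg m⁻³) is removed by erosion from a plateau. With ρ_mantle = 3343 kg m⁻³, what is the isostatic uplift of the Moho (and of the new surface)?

Unloading: uplift u = e ρ_c/ρ_m = 3.2 km × 2794/3343 = 2.67 km.

2.67 km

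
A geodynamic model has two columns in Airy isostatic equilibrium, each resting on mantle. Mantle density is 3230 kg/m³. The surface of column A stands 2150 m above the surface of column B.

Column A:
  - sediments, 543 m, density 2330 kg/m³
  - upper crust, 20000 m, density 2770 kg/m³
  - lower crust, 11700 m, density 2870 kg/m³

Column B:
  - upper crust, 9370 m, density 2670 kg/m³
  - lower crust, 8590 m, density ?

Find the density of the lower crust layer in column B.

3030 kg/m³

Take the compensation level at the base of the deeper column (depth z_c below the surface of column A) and equate Σ ρ_i t_i down to z_c; mantle fills any gap and the z_c terms cancel.
Column A: 543×2330 + 20000×2770 + 11700×2870 + (z_c − 32243)×3230
Column B: 2150×0 + 9370×2670 + 8590×ρ + (z_c − 2150 − 17960)×3230
The z_c×3230 term appears on both sides and cancels. Collect the known terms of each column as K = Σ(ρt)_known − 3230 × (depth of known layers): K_A = 90244190 − 3230×32243 = −13900700; K_B = 25017900 − 3230×(2150 + 17960) = −39937400.
Balance: K_A = K_B + 8590×ρ, so ρ = (K_A − K_B)/8590 = 26036700/8590 = 3030 kg/m³.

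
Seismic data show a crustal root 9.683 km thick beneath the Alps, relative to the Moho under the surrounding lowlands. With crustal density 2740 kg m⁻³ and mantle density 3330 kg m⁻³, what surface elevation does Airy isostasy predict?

2.09 km

Balancing pressure at the compensation depth: ρ_c h = (ρ_m − ρ_c) r.
h = r (ρ_m − ρ_c) / ρ_c = 9.683 km × (3330 − 2740) / 2740 = 2.09 km.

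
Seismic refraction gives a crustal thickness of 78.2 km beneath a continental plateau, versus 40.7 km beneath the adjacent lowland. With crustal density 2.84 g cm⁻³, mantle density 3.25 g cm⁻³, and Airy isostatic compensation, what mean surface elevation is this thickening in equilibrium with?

Excess crust Δ = 78.2 km − 40.7 km = 37.5 km, split between elevation h and root r with h + r = Δ.
Airy balance ρ_c h = (ρ_m − ρ_c) r gives r = h ρ_c/(ρ_m − ρ_c), so h (1 + ρ_c/(ρ_m − ρ_c)) = Δ, i.e. h = Δ (ρ_m − ρ_c)/ρ_m.
h = 37.5 km × 0.41/3.25 = 4.73 km.

4.73 km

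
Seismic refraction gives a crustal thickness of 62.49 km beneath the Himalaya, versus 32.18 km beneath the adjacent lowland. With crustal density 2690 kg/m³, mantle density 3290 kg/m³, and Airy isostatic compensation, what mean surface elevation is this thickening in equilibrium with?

5.53 km

Excess crust Δ = 62.49 km − 32.18 km = 30.31 km, split between elevation h and root r with h + r = Δ.
Airy balance ρ_c h = (ρ_m − ρ_c) r gives r = h ρ_c/(ρ_m − ρ_c), so h (1 + ρ_c/(ρ_m − ρ_c)) = Δ, i.e. h = Δ (ρ_m − ρ_c)/ρ_m.
h = 30.31 km × 600/3290 = 5.53 km.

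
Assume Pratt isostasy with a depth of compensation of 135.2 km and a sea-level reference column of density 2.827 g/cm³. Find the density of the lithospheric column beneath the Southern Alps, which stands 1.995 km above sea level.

2.79 g/cm³

Pratt balance: ρ_ref D = ρ (D + h).
ρ = ρ_ref D/(D + h) = 2.827 × 135.2 km/(135.2 km + 1.995 km) = 2.79 g/cm³.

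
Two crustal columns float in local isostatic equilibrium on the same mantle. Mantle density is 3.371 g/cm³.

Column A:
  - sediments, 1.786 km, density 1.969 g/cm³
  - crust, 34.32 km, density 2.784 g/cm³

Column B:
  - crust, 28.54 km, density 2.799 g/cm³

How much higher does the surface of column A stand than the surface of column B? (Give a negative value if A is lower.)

1.88 km

For any compensation level in the mantle, the mantle terms cancel and isostasy reduces to e = (Σt_A − Σt_B) − (Σ(ρt)_A − Σ(ρt)_B) / ρ_m.
Σt_A = 36.106 km; Σt_B = 28.54 km; Σ(ρt)_A = 99.063514; Σ(ρt)_B = 79.88346 (in km·g/cm³).
e = (36.106 − 28.54) − (99.063514 − 79.88346) / 3.371 = 1.88 km.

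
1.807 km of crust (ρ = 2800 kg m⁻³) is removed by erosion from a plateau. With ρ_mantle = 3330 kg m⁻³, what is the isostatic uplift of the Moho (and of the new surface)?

Unloading: uplift u = e ρ_c/ρ_m = 1.807 km × 2800/3330 = 1.52 km.

1.52 km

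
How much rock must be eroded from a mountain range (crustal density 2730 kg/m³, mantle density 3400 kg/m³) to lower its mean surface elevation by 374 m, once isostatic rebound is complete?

Net drop Δ = e − u = e − e ρ_c/ρ_m = e (ρ_m − ρ_c)/ρ_m.
e = Δ ρ_m/(ρ_m − ρ_c) = 374 m × 3400/670 = 1900 m.

1900 m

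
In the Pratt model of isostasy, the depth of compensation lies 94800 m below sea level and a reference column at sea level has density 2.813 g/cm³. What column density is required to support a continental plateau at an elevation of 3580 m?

Pratt balance: ρ_ref D = ρ (D + h).
ρ = ρ_ref D/(D + h) = 2.813 × 94800 m/(94800 m + 3580 m) = 2.71 g/cm³.

2.71 g/cm³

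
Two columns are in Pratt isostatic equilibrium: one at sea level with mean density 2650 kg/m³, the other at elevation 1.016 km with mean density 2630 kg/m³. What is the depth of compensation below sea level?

134 km

ρ_ref D = ρ (D + h) → D (ρ_ref − ρ) = ρ h.
D = ρ h/(ρ_ref − ρ) = 2630 × 1.016 km/(2650 − 2630) = 134 km.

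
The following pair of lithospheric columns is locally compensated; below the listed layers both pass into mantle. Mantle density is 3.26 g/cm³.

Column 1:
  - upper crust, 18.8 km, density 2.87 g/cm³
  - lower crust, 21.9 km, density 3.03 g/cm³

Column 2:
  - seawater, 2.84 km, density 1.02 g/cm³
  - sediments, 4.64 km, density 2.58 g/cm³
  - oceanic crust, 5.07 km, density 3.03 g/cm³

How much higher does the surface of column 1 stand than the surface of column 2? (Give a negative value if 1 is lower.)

For any compensation level in the mantle, the mantle terms cancel and isostasy reduces to e = (Σt_1 − Σt_2) − (Σ(ρt)_1 − Σ(ρt)_2) / ρ_m.
Σt_1 = 40.7 km; Σt_2 = 12.55 km; Σ(ρt)_1 = 120.313; Σ(ρt)_2 = 30.2301 (in km·g/cm³).
e = (40.7 − 12.55) − (120.313 − 30.2301) / 3.26 = 0.517 km.

0.517 km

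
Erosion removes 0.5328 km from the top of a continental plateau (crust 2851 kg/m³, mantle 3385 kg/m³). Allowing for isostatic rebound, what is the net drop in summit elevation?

Rebound u = e ρ_c/ρ_m = 0.5328 km × 2851/3385 = 0.4487 km.
Net surface drop = e − u = 0.5328 km − 0.4487 km = e (ρ_m − ρ_c)/ρ_m = 0.0841 km.

0.0841 km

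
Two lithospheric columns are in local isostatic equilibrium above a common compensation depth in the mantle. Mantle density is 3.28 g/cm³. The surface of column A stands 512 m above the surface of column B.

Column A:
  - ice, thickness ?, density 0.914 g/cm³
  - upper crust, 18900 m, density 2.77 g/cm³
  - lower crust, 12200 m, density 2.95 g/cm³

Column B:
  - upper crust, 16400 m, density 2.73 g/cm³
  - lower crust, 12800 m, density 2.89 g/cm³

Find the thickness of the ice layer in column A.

Take the compensation level at the base of the deeper column (depth z_c below the surface of column A) and equate Σ ρ_i t_i down to z_c; mantle fills any gap and the z_c terms cancel.
Column A: x×0.914 + 18900×2.77 + 12200×2.95 + (z_c − 31100 − x)×3.28
Column B: 512×0 + 16400×2.73 + 12800×2.89 + (z_c − 512 − 29200)×3.28
The z_c×3.28 term appears on both sides and cancels. Collect the known terms of each column as K = Σ(ρt)_known − 3.28 × (depth of known layers): K_A = 88343 − 3.28×31100 = −13665; K_B = 81764 − 3.28×(512 + 29200) = −15691.36.
Balance: K_A − x×(3.28 − 0.914) = K_B, so x = (K_A − K_B)/(3.28 − 0.914) = 2026.36/2.366 = 856 m.

856 m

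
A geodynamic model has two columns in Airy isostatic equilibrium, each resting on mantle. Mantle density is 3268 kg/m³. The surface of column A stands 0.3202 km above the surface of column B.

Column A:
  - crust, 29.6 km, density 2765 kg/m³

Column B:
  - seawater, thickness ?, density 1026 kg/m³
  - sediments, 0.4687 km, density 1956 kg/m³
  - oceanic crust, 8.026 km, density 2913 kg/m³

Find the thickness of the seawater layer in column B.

4.63 km

Take the compensation level at the base of the deeper column (depth z_c below the surface of column A) and equate Σ ρ_i t_i down to z_c; mantle fills any gap and the z_c terms cancel.
Column A: 29.6×2765 + (z_c − 29.6)×3268
Column B: 0.3202×0 + x×1026 + 0.4687×1956 + 8.026×2913 + (z_c − 0.3202 − 8.4947 − x)×3268
The z_c×3268 term appears on both sides and cancels. Collect the known terms of each column as K = Σ(ρt)_known − 3268 × (depth of known layers): K_A = 81844 − 3268×29.6 = −14888.8; K_B = 24296.5152 − 3268×(0.3202 + 8.4947) = −4510.578.
Balance: K_A = K_B − x×(3268 − 1026), so x = (K_B − K_A)/(3268 − 1026) = 10378.2/2242 = 4.63 km.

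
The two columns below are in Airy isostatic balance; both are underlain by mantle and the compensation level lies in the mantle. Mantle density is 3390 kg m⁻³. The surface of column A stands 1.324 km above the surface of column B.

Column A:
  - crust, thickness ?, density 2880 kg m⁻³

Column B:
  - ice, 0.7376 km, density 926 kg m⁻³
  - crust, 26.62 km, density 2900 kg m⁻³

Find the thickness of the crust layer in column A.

Take the compensation level at the base of the deeper column (depth z_c below the surface of column A) and equate Σ ρ_i t_i down to z_c; mantle fills any gap and the z_c terms cancel.
Column A: x×2880 + (z_c − 0 − x)×3390
Column B: 1.324×0 + 0.7376×926 + 26.62×2900 + (z_c − 1.324 − 27.3576)×3390
The z_c×3390 term appears on both sides and cancels. Collect the known terms of each column as K = Σ(ρt)_known − 3390 × (depth of known layers): K_A = 0 − 3390×0 = 0; K_B = 77881.0176 − 3390×(1.324 + 27.3576) = −19349.6064.
Balance: K_A − x×(3390 − 2880) = K_B, so x = (K_A − K_B)/(3390 − 2880) = 19349.6/510 = 37.9 km.

37.9 km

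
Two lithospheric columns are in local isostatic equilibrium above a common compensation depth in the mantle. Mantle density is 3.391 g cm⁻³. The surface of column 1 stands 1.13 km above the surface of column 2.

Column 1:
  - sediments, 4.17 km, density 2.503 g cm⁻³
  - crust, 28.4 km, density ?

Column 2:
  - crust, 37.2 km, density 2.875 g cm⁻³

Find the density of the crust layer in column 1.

Take the compensation level at the base of the deeper column (depth z_c below the surface of column 1) and equate Σ ρ_i t_i down to z_c; mantle fills any gap and the z_c terms cancel.
Column 1: 4.17×2.503 + 28.4×ρ + (z_c − 32.57)×3.391
Column 2: 1.13×0 + 37.2×2.875 + (z_c − 1.13 − 37.2)×3.391
The z_c×3.391 term appears on both sides and cancels. Collect the known terms of each column as K = Σ(ρt)_known − 3.391 × (depth of known layers): K_1 = 10.43751 − 3.391×32.57 = −100.00736; K_2 = 106.95 − 3.391×(1.13 + 37.2) = −23.02703.
Balance: K_1 + 28.4×ρ = K_2, so ρ = (K_2 − K_1)/28.4 = 76.9803/28.4 = 2.71 g cm⁻³.

2.71 g cm⁻³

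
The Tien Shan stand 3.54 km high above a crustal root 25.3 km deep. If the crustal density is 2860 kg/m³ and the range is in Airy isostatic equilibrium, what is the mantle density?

3260 kg/m³

Airy balance: ρ_c h = (ρ_m − ρ_c) r → ρ_m = ρ_c (1 + h/r).
ρ_m = 2860 × (1 + 3.54 km/25.3 km) = 3260 kg/m³.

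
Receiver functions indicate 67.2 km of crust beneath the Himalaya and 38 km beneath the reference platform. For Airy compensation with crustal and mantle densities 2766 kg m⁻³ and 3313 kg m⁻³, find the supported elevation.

Excess crust Δ = 67.2 km − 38 km = 29.2 km, split between elevation h and root r with h + r = Δ.
Airy balance ρ_c h = (ρ_m − ρ_c) r gives r = h ρ_c/(ρ_m − ρ_c), so h (1 + ρ_c/(ρ_m − ρ_c)) = Δ, i.e. h = Δ (ρ_m − ρ_c)/ρ_m.
h = 29.2 km × 547/3313 = 4.82 km.

4.82 km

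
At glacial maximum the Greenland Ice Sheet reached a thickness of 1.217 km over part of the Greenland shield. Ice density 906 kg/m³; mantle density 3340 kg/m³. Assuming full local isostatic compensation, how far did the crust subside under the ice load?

0.33 km

In Airy isostatic equilibrium: the ice load ρ_ice t is balanced by mantle displaced below, ρ_m s.
s = t ρ_ice / ρ_m = 1.217 km × 906/3340 = 0.33 km.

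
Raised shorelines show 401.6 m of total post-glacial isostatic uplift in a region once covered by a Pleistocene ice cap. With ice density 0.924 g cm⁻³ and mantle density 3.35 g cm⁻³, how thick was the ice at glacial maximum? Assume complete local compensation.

u = t ρ_ice/ρ_m → t = u ρ_m/ρ_ice = 401.6 m × 3.35/0.924 = 1460 m.

1460 m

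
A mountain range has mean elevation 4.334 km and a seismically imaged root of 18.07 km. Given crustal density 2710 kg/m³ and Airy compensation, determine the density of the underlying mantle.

Airy balance: ρ_c h = (ρ_m − ρ_c) r → ρ_m = ρ_c (1 + h/r).
ρ_m = 2710 × (1 + 4.334 km/18.07 km) = 3360 kg/m³.

3360 kg/m³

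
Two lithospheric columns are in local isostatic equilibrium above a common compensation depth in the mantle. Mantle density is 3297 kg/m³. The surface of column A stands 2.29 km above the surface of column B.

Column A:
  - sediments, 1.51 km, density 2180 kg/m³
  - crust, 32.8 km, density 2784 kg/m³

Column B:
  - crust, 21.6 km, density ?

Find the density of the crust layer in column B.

2790 kg/m³

Take the compensation level at the base of the deeper column (depth z_c below the surface of column A) and equate Σ ρ_i t_i down to z_c; mantle fills any gap and the z_c terms cancel.
Column A: 1.51×2180 + 32.8×2784 + (z_c − 34.31)×3297
Column B: 2.29×0 + 21.6×ρ + (z_c − 2.29 − 21.6)×3297
The z_c×3297 term appears on both sides and cancels. Collect the known terms of each column as K = Σ(ρt)_known − 3297 × (depth of known layers): K_A = 94607 − 3297×34.31 = −18513.07; K_B = 0 − 3297×(2.29 + 21.6) = −78765.33.
Balance: K_A = K_B + 21.6×ρ, so ρ = (K_A − K_B)/21.6 = 60252.3/21.6 = 2790 kg/m³.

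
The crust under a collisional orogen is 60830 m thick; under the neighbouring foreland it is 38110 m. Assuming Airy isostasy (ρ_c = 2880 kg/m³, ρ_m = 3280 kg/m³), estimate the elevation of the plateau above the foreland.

Excess crust Δ = 60830 m − 38110 m = 22720 m, split between elevation h and root r with h + r = Δ.
Airy balance ρ_c h = (ρ_m − ρ_c) r gives r = h ρ_c/(ρ_m − ρ_c), so h (1 + ρ_c/(ρ_m − ρ_c)) = Δ, i.e. h = Δ (ρ_m − ρ_c)/ρ_m.
h = 22720 m × 400/3280 = 2770 m.

2770 m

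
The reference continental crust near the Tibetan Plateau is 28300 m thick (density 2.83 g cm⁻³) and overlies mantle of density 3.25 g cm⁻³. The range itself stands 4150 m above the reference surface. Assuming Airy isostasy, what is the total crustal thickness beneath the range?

Root depth r = h ρ_c / (ρ_m − ρ_c) = 4150 m × 2.83 / 0.42 = 27960 m.
Total thickness = T + h + r = 28300 m + 4150 m + 27960 m = 60400 m.

60400 m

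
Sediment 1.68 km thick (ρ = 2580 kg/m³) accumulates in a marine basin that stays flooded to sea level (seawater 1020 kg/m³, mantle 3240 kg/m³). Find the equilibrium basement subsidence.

1.18 km

Submarine loading: the sediment displaces seawater, and the subsidence is in turn flooded, so s (ρ_m − ρ_w) = t (ρ_sed − ρ_w).
s = 1.68 km × (2580 − 1020) / (3240 − 1020) = 1.18 km.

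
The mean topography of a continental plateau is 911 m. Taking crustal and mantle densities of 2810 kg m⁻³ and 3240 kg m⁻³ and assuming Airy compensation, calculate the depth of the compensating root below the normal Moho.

5950 m

Balancing pressure at the compensation depth: the weight of the topography is balanced by the buoyancy of the root, ρ_c h = (ρ_m − ρ_c) r.
r = h · ρ_c / (ρ_m − ρ_c) = 911 m × 2810 / (3240 − 2810) = 5950 m.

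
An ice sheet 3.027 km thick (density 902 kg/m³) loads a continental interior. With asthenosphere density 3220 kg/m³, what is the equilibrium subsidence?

0.848 km

By Archimedes' principle applied to the lithosphere: the ice load ρ_ice t is balanced by mantle displaced below, ρ_m s.
s = t ρ_ice / ρ_m = 3.027 km × 902/3220 = 0.848 km.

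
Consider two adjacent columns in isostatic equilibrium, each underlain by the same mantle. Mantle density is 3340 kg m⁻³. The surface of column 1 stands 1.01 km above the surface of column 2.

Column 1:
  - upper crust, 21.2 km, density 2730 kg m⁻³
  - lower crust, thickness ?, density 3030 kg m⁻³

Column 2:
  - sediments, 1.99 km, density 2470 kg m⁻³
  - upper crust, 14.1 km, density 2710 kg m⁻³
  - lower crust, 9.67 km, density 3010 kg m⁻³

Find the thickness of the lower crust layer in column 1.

13.7 km

Take the compensation level at the base of the deeper column (depth z_c below the surface of column 1) and equate Σ ρ_i t_i down to z_c; mantle fills any gap and the z_c terms cancel.
Column 1: 21.2×2730 + x×3030 + (z_c − 21.2 − x)×3340
Column 2: 1.01×0 + 1.99×2470 + 14.1×2710 + 9.67×3010 + (z_c − 1.01 − 25.76)×3340
The z_c×3340 term appears on both sides and cancels. Collect the known terms of each column as K = Σ(ρt)_known − 3340 × (depth of known layers): K_1 = 57876 − 3340×21.2 = −12932; K_2 = 72233 − 3340×(1.01 + 25.76) = −17178.8.
Balance: K_1 − x×(3340 − 3030) = K_2, so x = (K_1 − K_2)/(3340 − 3030) = 4246.8/310 = 13.7 km.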